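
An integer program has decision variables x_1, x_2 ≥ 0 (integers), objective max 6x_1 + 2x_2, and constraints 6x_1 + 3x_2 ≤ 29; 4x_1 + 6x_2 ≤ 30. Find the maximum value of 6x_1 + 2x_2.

26

(x_1,x_2)=(4,1): 6·4+3·1=27≤29, 4·4+6·1=22≤30, objective 26.
(x_1,x_2)=(4,0): 6·4+3·0=24≤29, 4·4+6·0=16≤30, objective 24.
(x_1,x_2)=(3,2): 6·3+3·2=24≤29, 4·3+6·2=24≤30, objective 22.
(x_1,x_2)=(3,1): 6·3+3·1=21≤29, 4·3+6·1=18≤30, objective 20.
The best lattice point is (4,1), giving 26.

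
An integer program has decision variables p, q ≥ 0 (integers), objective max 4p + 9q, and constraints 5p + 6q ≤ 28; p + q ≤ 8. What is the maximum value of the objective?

Relaxing integrality, the LP optimum is 42.00 at (p,q) = (0, 4.67), which is not an integer point.
(p,q)=(0,4): 5·0+6·4=24≤28, 1·0+1·4=4≤8, objective 36.
(p,q)=(1,3): 5·1+6·3=23≤28, 1·1+1·3=4≤8, objective 31.
(p,q)=(0,3): 5·0+6·3=18≤28, 1·0+1·3=3≤8, objective 27.
No feasible integer point exceeds 36.

36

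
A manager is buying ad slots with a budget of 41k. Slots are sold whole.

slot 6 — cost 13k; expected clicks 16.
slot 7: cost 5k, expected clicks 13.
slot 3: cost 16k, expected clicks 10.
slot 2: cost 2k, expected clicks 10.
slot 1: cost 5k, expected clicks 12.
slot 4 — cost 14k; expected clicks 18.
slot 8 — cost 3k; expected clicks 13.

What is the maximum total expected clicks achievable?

72

Take slot 6, slot 7, slot 1, slot 4, and slot 8: cost 13 + 5 + 5 + 14 + 3 = 40 ≤ 41, expected clicks 16 + 13 + 12 + 18 + 13 = 72.
No other feasible combination does better.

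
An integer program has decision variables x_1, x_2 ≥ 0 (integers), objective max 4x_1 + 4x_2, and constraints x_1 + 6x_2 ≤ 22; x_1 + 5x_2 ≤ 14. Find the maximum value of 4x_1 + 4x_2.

(x_1,x_2)=(14,0): 1·14+6·0=14≤22, 1·14+5·0=14≤14, objective 56.
(x_1,x_2)=(13,0): 1·13+6·0=13≤22, 1·13+5·0=13≤14, objective 52.
The best lattice point is (14,0), giving 56.

56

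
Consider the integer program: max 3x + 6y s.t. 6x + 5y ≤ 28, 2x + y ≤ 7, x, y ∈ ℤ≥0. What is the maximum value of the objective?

(x,y)=(0,5): 6·0+5·5=25≤28, 2·0+1·5=5≤7, objective 30.
(x,y)=(1,4): 6·1+5·4=26≤28, 2·1+1·4=6≤7, objective 27.
(x,y)=(0,4): 6·0+5·4=20≤28, 2·0+1·4=4≤7, objective 24.
Maximum is 30 at (x,y)=(0,5).

30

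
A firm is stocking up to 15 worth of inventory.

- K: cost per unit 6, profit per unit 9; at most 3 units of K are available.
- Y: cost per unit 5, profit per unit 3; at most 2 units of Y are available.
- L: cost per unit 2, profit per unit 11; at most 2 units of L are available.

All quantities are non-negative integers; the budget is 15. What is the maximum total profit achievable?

34

1×K and 2×L: cost 10 ≤ 15, profit 1·9 + 2·11 = 31.
1×K, 1×Y, and 2×L: cost 15 ≤ 15, profit 1·9 + 1·3 + 2·11 = 34.
Best is 34.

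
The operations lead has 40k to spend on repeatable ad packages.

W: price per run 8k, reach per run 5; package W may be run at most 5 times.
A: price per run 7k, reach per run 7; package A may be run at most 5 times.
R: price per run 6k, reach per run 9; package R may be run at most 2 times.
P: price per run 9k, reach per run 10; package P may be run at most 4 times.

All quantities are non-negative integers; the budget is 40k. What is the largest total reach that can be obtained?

48

This is a bounded integer knapsack.
1×A, 1×R, and 3×P: price 40 ≤ 40, reach 1·7 + 1·9 + 3·10 = 46.
2×R and 3×P: price 39 ≤ 40, reach 2·9 + 3·10 = 48.
Best is 48.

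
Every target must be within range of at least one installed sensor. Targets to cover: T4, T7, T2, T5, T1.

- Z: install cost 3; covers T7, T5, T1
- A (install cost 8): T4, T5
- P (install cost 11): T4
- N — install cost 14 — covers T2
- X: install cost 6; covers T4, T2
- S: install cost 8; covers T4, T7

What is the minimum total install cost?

9

Choose Z and X: together they cover T4, T7, T2, T5, T1 — every target.
Total install cost: 3 + 6 = 9.
No cover costs less than 9.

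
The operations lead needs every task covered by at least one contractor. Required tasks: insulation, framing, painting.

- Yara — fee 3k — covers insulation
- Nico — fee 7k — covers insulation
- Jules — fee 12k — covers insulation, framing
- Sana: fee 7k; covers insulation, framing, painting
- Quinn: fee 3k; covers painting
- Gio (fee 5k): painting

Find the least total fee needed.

Sana alone covers insulation, framing, painting — every task.
Total fee: 7.
No cover costs less than 7.

7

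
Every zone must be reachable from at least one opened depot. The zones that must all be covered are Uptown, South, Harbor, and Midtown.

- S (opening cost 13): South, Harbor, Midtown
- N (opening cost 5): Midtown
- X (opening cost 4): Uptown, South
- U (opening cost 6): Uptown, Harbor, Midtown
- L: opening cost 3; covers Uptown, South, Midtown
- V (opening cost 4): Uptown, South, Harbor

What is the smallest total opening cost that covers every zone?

This is a weighted set-cover instance.
Choose L and V: together they cover Uptown, South, Harbor, Midtown — every zone.
Total opening cost: 3 + 4 = 7.
No cover costs less than 7.

7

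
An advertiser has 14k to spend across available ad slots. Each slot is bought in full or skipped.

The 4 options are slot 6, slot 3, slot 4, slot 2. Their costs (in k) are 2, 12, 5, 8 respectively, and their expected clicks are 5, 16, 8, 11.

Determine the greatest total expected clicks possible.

Treat it as a binary knapsack problem.
Allowing fractional choices, the relaxed optimum would be about 22.6, but ad slots are indivisible.
slot 6 + slot 2: cost 2 + 8 = 10 ≤ 14, expected clicks 5 + 11 = 16.
slot 4 + slot 2: cost 5 + 8 = 13 ≤ 14, expected clicks 8 + 11 = 19.
slot 6 + slot 3: cost 2 + 12 = 14 ≤ 14, expected clicks 5 + 16 = 21.
Best is slot 6 and slot 3 with total expected clicks 21.

21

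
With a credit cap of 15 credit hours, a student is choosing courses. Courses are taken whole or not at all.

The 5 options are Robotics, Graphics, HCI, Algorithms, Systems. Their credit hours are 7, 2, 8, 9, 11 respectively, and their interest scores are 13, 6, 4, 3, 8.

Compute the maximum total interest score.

Allowing fractional choices, the relaxed optimum would be about 23.4, but courses are indivisible.
Robotics + HCI: credit hours 7 + 8 = 15 ≤ 15, interest score 13 + 4 = 17.
Robotics + Graphics: credit hours 7 + 2 = 9 ≤ 15, interest score 13 + 6 = 19.
Best is Robotics and Graphics with total interest score 19.

19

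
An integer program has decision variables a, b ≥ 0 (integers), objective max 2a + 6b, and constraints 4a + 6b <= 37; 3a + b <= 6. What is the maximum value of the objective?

(a,b)=(0,6): 4·0+6·6=36≤37, 3·0+1·6=6≤6, objective 36.
(a,b)=(0,5): 4·0+6·5=30≤37, 3·0+1·5=5≤6, objective 30.
No feasible integer point exceeds 36.

36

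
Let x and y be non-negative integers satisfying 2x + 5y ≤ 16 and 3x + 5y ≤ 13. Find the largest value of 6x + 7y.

24

(x,y)=(4,0) is feasible, giving 24.
(x,y)=(3,0) is feasible, giving 18.
The best lattice point is (4,0), giving 24.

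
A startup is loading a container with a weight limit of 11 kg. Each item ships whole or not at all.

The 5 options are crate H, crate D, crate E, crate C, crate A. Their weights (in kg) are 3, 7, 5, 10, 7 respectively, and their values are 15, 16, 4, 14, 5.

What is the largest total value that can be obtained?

Allowing fractional choices, the relaxed optimum would be about 32.4, but items are indivisible.
crate H + crate D: weight 3 + 7 = 10 ≤ 11, value 15 + 16 = 31.
crate H + crate A: weight 3 + 7 = 10 ≤ 11, value 15 + 5 = 20.
crate H + crate E: weight 3 + 5 = 8 ≤ 11, value 15 + 4 = 19.
Best is crate H and crate D with total value 31.

31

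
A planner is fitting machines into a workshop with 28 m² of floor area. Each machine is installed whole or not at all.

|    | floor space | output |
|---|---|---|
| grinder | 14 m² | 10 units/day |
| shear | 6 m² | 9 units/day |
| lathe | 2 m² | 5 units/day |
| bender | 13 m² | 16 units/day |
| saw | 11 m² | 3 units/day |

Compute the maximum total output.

30

Allowing fractional choices, the relaxed optimum would be about 35.0, but machines are indivisible.
shear + bender: floor space 6 + 13 = 19 ≤ 28, output 9 + 16 = 25.
shear + lathe + bender: floor space 6 + 2 + 13 = 21 ≤ 28, output 9 + 5 + 16 = 30.
grinder + bender: floor space 14 + 13 = 27 ≤ 28, output 10 + 16 = 26.
Best is shear, lathe, and bender with total output 30.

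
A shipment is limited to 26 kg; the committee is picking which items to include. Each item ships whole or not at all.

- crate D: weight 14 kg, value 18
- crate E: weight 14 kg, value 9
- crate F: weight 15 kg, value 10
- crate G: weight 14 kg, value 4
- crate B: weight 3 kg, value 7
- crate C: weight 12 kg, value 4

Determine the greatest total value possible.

crate D + crate B: weight 14 + 3 = 17 ≤ 26, value 18 + 7 = 25.
crate D + crate C: weight 14 + 12 = 26 ≤ 26, value 18 + 4 = 22.
crate D: weight 14 ≤ 26, value 18.
Best is crate D and crate B with total value 25.

25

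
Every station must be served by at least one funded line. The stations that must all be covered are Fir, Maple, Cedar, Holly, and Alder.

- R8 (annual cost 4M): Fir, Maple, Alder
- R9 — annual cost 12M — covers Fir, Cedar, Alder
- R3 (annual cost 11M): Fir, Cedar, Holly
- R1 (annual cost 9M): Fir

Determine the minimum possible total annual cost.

15

Choose R8 and R3: together they cover Fir, Maple, Cedar, Holly, Alder — every station.
Total annual cost: 4 + 11 = 15.
No cover costs less than 15.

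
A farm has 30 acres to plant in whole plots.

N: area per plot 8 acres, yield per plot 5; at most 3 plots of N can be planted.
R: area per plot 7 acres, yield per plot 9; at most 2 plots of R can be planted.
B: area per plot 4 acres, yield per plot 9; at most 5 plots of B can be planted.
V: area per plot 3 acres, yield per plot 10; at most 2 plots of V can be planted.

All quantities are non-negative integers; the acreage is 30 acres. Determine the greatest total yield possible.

This is a bounded integer knapsack.
Take 5×B and 2×V: area 26 ≤ 30, yield 5·9 + 2·10 = 65.
V has the best ratio (10/3) and is taken to its limit of 2; remaining capacity is filled optimally with the others.

65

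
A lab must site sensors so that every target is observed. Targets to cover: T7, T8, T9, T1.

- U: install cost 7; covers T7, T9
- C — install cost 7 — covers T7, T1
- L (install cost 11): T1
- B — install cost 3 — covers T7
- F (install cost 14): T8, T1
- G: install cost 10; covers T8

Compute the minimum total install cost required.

Choose U and F: together they cover T7, T8, T9, T1 — every target.
Total install cost: 7 + 14 = 21.

21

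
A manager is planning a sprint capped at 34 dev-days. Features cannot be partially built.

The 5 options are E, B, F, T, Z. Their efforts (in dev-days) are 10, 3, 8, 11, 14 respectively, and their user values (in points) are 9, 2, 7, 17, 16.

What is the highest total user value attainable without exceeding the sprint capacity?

E + B + F + T: effort 10 + 3 + 8 + 11 = 32 ≤ 34, user value 9 + 2 + 7 + 17 = 35.
B + T + Z: effort 3 + 11 + 14 = 28 ≤ 34, user value 2 + 17 + 16 = 35.
F + T + Z: effort 8 + 11 + 14 = 33 ≤ 34, user value 7 + 17 + 16 = 40.
Best is F, T, and Z with total user value 40.

40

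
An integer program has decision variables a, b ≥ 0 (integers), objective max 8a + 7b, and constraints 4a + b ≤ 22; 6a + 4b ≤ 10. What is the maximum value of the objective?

15

(a,b)=(1,1) is feasible, giving 15.
(a,b)=(0,2) is feasible, giving 14.
No feasible integer point exceeds 15.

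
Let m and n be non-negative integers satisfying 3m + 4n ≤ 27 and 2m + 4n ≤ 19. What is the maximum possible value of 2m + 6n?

The continuous relaxation peaks at (0, 4.75) with value 28.50; rounding to a feasible lattice point costs some objective.
(m,n)=(1,4): 3·1+4·4=19≤27, 2·1+4·4=18≤19, objective 26.
(m,n)=(0,4): 3·0+4·4=16≤27, 2·0+4·4=16≤19, objective 24.
Maximum is 26 at (m,n)=(1,4).

26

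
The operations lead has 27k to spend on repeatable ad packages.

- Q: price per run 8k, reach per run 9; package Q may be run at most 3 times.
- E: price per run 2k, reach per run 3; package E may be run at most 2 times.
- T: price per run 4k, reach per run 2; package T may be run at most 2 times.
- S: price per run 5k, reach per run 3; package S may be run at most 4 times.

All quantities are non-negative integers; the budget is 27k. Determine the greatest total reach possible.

30

2×Q, 2×E, and 1×S: price 25 ≤ 27, reach 2·9 + 2·3 + 1·3 = 27.
3×Q and 1×E: price 26 ≤ 27, reach 3·9 + 1·3 = 30.
Best is 30.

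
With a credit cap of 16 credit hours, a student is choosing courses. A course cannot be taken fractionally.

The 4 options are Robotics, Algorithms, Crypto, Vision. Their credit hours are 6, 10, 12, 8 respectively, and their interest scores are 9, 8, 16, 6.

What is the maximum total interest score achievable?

17

Crypto: credit hours 12 ≤ 16, interest score 16.
Robotics + Vision: credit hours 6 + 8 = 14 ≤ 16, interest score 9 + 6 = 15.
Robotics + Algorithms: credit hours 6 + 10 = 16 ≤ 16, interest score 9 + 8 = 17.
Best is Robotics and Algorithms with total interest score 17.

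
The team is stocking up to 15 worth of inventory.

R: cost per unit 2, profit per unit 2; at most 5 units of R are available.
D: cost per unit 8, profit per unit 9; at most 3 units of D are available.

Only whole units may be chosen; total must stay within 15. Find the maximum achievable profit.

This is a bounded integer knapsack.
2×R and 1×D: cost 12 ≤ 15, profit 2·2 + 1·9 = 13.
3×R and 1×D: cost 14 ≤ 15, profit 3·2 + 1·9 = 15.
Best is 15.

15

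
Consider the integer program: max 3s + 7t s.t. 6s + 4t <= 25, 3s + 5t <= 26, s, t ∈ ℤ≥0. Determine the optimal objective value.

35

The continuous relaxation peaks at (0, 5.2) with value 36.40; rounding to a feasible lattice point costs some objective.
(s,t)=(0,5): 6·0+4·5=20≤25, 3·0+5·5=25≤26, objective 35.
(s,t)=(1,4): 6·1+4·4=22≤25, 3·1+5·4=23≤26, objective 31.
The best lattice point is (0,5), giving 35.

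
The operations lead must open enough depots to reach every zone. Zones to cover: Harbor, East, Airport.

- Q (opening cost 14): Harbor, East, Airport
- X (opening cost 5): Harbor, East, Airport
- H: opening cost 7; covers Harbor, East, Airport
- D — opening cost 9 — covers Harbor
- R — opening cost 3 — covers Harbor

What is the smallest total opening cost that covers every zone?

X alone covers Harbor, East, Airport — every zone.
Total opening cost: 5.
No cover costs less than 5.

5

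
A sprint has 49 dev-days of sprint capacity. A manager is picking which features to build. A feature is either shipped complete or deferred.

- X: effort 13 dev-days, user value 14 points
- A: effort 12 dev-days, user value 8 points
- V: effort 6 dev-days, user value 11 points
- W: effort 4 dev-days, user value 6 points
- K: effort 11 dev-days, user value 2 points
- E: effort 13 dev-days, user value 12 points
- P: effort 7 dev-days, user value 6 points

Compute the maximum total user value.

Treat it as a binary knapsack problem.
Allowing fractional choices, the relaxed optimum would be about 53.0, but features are indivisible.
X + A + V + W + E: effort 13 + 12 + 6 + 4 + 13 = 48 ≤ 49, user value 14 + 8 + 11 + 6 + 12 = 51.
X + V + W + E + P: effort 13 + 6 + 4 + 13 + 7 = 43 ≤ 49, user value 14 + 11 + 6 + 12 + 6 = 49.
Best is X, A, V, W, and E with total user value 51.

51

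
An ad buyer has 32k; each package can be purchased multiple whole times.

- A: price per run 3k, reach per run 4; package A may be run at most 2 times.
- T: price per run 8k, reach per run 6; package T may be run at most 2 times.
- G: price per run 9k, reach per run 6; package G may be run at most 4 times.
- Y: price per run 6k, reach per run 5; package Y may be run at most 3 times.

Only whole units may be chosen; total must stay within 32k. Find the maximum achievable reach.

Take 2×A, 1×T, and 3×Y: price 32 ≤ 32, reach 2·4 + 1·6 + 3·5 = 29.
A has the best ratio (4/3) and is taken to its limit of 2; remaining capacity is filled optimally with the others.

29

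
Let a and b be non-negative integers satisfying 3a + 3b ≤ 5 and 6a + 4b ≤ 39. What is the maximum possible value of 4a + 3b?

4

The continuous relaxation peaks at (1.67, 0) with value 6.67; rounding to a feasible lattice point costs some objective.
(a,b)=(1,0): 3·1+3·0=3≤5, 6·1+4·0=6≤39, objective 4.
(a,b)=(0,1): 3·0+3·1=3≤5, 6·0+4·1=4≤39, objective 3.
(a,b)=(0,0): 3·0+3·0=0≤5, 6·0+4·0=0≤39, objective 0.
No feasible integer point exceeds 4.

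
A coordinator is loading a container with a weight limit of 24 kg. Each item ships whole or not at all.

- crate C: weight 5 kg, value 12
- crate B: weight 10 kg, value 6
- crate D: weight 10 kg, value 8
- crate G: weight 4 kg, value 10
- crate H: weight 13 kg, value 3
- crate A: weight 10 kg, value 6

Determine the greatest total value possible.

30

This is an integer program with binary decision variables.
Allowing fractional choices, the relaxed optimum would be about 33.0, but items are indivisible.
crate C + crate B + crate G: weight 5 + 10 + 4 = 19 ≤ 24, value 12 + 6 + 10 = 28.
crate C + crate D + crate G: weight 5 + 10 + 4 = 19 ≤ 24, value 12 + 8 + 10 = 30.
crate C + crate G + crate A: weight 5 + 4 + 10 = 19 ≤ 24, value 12 + 10 + 6 = 28.
Best is crate C, crate D, and crate G with total value 30.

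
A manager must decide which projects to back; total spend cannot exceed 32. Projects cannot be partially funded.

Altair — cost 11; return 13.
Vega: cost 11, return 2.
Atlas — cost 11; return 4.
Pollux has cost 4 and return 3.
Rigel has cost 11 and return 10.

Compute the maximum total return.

26

Altair + Pollux + Rigel: cost 11 + 4 + 11 = 26 ≤ 32, return 13 + 3 + 10 = 26.
Altair + Atlas + Pollux: cost 11 + 11 + 4 = 26 ≤ 32, return 13 + 4 + 3 = 20.
Altair + Rigel: cost 11 + 11 = 22 ≤ 32, return 13 + 10 = 23.
Best is Altair, Pollux, and Rigel with total return 26.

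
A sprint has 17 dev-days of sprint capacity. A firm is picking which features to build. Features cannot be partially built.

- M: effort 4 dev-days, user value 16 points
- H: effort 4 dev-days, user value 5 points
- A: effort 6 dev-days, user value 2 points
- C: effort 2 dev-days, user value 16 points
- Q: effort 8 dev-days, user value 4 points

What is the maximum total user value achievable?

39

Take M, H, A, and C: effort 4 + 4 + 6 + 2 = 16 ≤ 17, user value 16 + 5 + 2 + 16 = 39.
No other feasible combination does better.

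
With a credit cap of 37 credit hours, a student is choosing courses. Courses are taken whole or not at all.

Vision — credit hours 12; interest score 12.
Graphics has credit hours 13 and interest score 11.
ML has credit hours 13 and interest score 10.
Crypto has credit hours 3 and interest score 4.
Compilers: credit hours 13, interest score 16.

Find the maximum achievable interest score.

Allowing fractional choices, the relaxed optimum would be about 39.6, but courses are indivisible.
Graphics + Crypto + Compilers: credit hours 13 + 3 + 13 = 29 ≤ 37, interest score 11 + 4 + 16 = 31.
Vision + Crypto + Compilers: credit hours 12 + 3 + 13 = 28 ≤ 37, interest score 12 + 4 + 16 = 32.
Best is Vision, Crypto, and Compilers with total interest score 32.

32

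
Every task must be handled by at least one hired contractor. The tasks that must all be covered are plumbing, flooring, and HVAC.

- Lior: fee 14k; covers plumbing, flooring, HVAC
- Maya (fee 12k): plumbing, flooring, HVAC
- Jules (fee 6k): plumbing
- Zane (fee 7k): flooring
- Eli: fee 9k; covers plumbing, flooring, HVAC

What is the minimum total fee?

This is a weighted set-cover instance.
Eli alone covers plumbing, flooring, HVAC — every task.
Total fee: 9.
No cover costs less than 9.

9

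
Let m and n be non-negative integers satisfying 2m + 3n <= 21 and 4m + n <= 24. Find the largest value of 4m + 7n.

(m,n)=(0,7): 2·0+3·7=21≤21, 4·0+1·7=7≤24, objective 49.
(m,n)=(1,6): 2·1+3·6=20≤21, 4·1+1·6=10≤24, objective 46.
(m,n)=(0,6): 2·0+3·6=18≤21, 4·0+1·6=6≤24, objective 42.
Maximum is 49 at (m,n)=(0,7).

49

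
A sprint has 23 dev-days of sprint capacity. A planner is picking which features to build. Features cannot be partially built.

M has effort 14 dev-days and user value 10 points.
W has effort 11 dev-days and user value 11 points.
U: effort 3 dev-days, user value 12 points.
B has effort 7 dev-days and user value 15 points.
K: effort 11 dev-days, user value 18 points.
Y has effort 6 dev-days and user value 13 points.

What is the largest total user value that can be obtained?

45

This is a 0-1 knapsack instance.
Allowing fractional choices, the relaxed optimum would be about 51.5, but features are indivisible.
U + K + Y: effort 3 + 11 + 6 = 20 ≤ 23, user value 12 + 18 + 13 = 43.
U + B + Y: effort 3 + 7 + 6 = 16 ≤ 23, user value 12 + 15 + 13 = 40.
U + B + K: effort 3 + 7 + 11 = 21 ≤ 23, user value 12 + 15 + 18 = 45.
Best is U, B, and K with total user value 45.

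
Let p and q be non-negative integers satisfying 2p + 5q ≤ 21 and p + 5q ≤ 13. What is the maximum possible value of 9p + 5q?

The continuous relaxation peaks at (10.5, 0) with value 94.50; rounding to a feasible lattice point costs some objective.
(p,q)=(10,0): 2·10+5·0=20≤21, 1·10+5·0=10≤13, objective 90.
(p,q)=(9,0): 2·9+5·0=18≤21, 1·9+5·0=9≤13, objective 81.
No feasible integer point exceeds 90.

90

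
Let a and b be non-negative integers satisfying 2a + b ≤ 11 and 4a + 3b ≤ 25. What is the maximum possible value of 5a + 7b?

56

(a,b)=(0,8): 2·0+1·8=8≤11, 4·0+3·8=24≤25, objective 56.
(a,b)=(1,7): 2·1+1·7=9≤11, 4·1+3·7=25≤25, objective 54.
(a,b)=(0,7): 2·0+1·7=7≤11, 4·0+3·7=21≤25, objective 49.
The best lattice point is (0,8), giving 56.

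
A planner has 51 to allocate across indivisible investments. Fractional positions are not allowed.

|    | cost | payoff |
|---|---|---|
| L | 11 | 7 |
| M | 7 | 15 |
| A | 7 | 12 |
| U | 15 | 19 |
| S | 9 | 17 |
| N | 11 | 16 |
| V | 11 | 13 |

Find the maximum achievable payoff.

79

This is a 0-1 knapsack instance.
Allowing fractional choices, the relaxed optimum would be about 81.4, but investments are indivisible.
M + A + U + S + N: cost 7 + 7 + 15 + 9 + 11 = 49 ≤ 51, payoff 15 + 12 + 19 + 17 + 16 = 79.
M + A + U + S + V: cost 7 + 7 + 15 + 9 + 11 = 49 ≤ 51, payoff 15 + 12 + 19 + 17 + 13 = 76.
Best is M, A, U, S, and N with total payoff 79.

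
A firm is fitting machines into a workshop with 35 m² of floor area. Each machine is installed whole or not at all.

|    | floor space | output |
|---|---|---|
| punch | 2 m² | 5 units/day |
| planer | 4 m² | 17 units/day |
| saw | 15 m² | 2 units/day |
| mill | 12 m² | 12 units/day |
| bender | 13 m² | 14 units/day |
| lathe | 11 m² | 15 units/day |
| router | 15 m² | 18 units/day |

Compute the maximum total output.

55

This is a 0-1 knapsack instance.
punch + planer + lathe + router: floor space 2 + 4 + 11 + 15 = 32 ≤ 35, output 5 + 17 + 15 + 18 = 55.
punch + planer + mill + router: floor space 2 + 4 + 12 + 15 = 33 ≤ 35, output 5 + 17 + 12 + 18 = 52.
punch + planer + bender + router: floor space 2 + 4 + 13 + 15 = 34 ≤ 35, output 5 + 17 + 14 + 18 = 54.
Best is punch, planer, lathe, and router with total output 55.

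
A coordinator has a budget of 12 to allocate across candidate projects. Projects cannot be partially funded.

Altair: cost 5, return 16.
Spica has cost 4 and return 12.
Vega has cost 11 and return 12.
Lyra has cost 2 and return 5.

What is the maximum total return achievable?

33

Altair + Spica: cost 5 + 4 = 9 ≤ 12, return 16 + 12 = 28.
Altair + Spica + Lyra: cost 5 + 4 + 2 = 11 ≤ 12, return 16 + 12 + 5 = 33.
Altair + Lyra: cost 5 + 2 = 7 ≤ 12, return 16 + 5 = 21.
Best is Altair, Spica, and Lyra with total return 33.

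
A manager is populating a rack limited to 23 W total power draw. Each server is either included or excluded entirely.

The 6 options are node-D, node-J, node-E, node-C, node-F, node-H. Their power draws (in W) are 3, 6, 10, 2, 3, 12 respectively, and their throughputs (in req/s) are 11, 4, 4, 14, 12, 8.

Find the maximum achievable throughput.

45

node-D + node-J + node-C + node-F: power draw 3 + 6 + 2 + 3 = 14 ≤ 23, throughput 11 + 4 + 14 + 12 = 41.
node-D + node-C + node-F + node-H: power draw 3 + 2 + 3 + 12 = 20 ≤ 23, throughput 11 + 14 + 12 + 8 = 45.
Best is node-D, node-C, node-F, and node-H with total throughput 45.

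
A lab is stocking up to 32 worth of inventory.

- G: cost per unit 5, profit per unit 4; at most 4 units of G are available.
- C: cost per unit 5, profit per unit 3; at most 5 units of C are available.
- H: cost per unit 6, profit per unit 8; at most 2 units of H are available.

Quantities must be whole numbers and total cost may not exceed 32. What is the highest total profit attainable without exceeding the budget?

32

3×G, 1×C, and 2×H: cost 32 ≤ 32, profit 3·4 + 1·3 + 2·8 = 31.
4×G and 2×H: cost 32 ≤ 32, profit 4·4 + 2·8 = 32.
Best is 32.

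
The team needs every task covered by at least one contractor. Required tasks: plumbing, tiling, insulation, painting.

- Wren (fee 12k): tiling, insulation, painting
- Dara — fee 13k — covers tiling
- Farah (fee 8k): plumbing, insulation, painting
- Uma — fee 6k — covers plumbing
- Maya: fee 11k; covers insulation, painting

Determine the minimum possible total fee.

18

Choose Wren and Uma: together they cover plumbing, tiling, insulation, painting — every task.
Total fee: 12 + 6 = 18.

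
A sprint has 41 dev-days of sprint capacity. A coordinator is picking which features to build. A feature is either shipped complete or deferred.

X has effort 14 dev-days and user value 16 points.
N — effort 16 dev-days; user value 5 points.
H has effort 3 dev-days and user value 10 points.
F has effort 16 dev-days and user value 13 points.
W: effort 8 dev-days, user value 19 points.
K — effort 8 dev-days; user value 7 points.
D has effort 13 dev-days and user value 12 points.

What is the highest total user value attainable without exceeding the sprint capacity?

58

Allowing fractional choices, the relaxed optimum would be about 59.6, but features are indivisible.
X + H + F + W: effort 14 + 3 + 16 + 8 = 41 ≤ 41, user value 16 + 10 + 13 + 19 = 58.
X + H + W + D: effort 14 + 3 + 8 + 13 = 38 ≤ 41, user value 16 + 10 + 19 + 12 = 57.
H + F + W + D: effort 3 + 16 + 8 + 13 = 40 ≤ 41, user value 10 + 13 + 19 + 12 = 54.
Best is X, H, F, and W with total user value 58.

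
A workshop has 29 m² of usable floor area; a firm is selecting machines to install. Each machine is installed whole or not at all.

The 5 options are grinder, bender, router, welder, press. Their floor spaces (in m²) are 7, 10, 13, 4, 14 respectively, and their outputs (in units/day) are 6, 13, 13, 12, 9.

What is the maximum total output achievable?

bender + router + welder: floor space 10 + 13 + 4 = 27 ≤ 29, output 13 + 13 + 12 = 38.
bender + welder + press: floor space 10 + 4 + 14 = 28 ≤ 29, output 13 + 12 + 9 = 34.
grinder + bender + welder: floor space 7 + 10 + 4 = 21 ≤ 29, output 6 + 13 + 12 = 31.
Best is bender, router, and welder with total output 38.

38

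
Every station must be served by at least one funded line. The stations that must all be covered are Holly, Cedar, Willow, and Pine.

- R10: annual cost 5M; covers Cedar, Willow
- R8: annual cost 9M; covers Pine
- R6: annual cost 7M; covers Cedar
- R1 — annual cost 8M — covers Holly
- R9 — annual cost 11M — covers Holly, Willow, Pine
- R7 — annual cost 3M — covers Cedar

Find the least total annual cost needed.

14

Choose R9 and R7: together they cover Holly, Cedar, Willow, Pine — every station.
Total annual cost: 11 + 3 = 14.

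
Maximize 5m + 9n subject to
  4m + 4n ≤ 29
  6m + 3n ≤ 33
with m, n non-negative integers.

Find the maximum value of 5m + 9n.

63

The continuous relaxation peaks at (0, 7.25) with value 65.25; rounding to a feasible lattice point costs some objective.
(m,n)=(0,7): 4·0+4·7=28≤29, 6·0+3·7=21≤33, objective 63.
(m,n)=(1,6): 4·1+4·6=28≤29, 6·1+3·6=24≤33, objective 59.
(m,n)=(0,6): 4·0+4·6=24≤29, 6·0+3·6=18≤33, objective 54.
No feasible integer point exceeds 63.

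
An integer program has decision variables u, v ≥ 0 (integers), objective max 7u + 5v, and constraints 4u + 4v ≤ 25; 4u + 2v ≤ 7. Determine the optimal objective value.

15

(u,v)=(0,3) is feasible, giving 15.
(u,v)=(0,2) is feasible, giving 10.
No feasible integer point exceeds 15.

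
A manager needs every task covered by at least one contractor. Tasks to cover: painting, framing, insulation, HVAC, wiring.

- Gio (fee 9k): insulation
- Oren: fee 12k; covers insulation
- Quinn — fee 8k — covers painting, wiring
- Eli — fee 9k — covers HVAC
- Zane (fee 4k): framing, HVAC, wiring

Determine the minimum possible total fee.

21

Choose Gio, Quinn, and Zane: together they cover painting, framing, insulation, HVAC, wiring — every task.
Total fee: 9 + 8 + 4 = 21.
No cover costs less than 21.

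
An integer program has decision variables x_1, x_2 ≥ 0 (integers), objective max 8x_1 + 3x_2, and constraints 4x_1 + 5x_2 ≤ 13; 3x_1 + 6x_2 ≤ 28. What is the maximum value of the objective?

24

Relaxing integrality, the LP optimum is 26.00 at (x_1,x_2) = (3.25, 0), which is not an integer point.
(x_1,x_2)=(3,0): 4·3+5·0=12≤13, 3·3+6·0=9≤28, objective 24.
(x_1,x_2)=(2,1): 4·2+5·1=13≤13, 3·2+6·1=12≤28, objective 19.
(x_1,x_2)=(2,0): 4·2+5·0=8≤13, 3·2+6·0=6≤28, objective 16.
No feasible integer point exceeds 24.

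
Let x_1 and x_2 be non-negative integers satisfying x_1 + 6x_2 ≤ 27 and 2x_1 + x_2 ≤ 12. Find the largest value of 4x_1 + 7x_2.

(x_1,x_2)=(3,4) is feasible, giving 40.
(x_1,x_2)=(4,3) is feasible, giving 37.
No feasible integer point exceeds 40.

40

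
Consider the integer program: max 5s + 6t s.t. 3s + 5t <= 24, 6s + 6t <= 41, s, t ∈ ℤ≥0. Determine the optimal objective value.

(s,t)=(3,3): 3·3+5·3=24≤24, 6·3+6·3=36≤41, objective 33.
(s,t)=(4,2): 3·4+5·2=22≤24, 6·4+6·2=36≤41, objective 32.
(s,t)=(5,1): 3·5+5·1=20≤24, 6·5+6·1=36≤41, objective 31.
No feasible integer point exceeds 33.

33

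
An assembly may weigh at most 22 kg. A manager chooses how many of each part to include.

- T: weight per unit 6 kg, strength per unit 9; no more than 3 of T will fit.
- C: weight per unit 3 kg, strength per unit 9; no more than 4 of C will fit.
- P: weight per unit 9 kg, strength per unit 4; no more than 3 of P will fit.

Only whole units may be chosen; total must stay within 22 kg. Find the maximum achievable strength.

45

Take 1×T and 4×C: weight 18 ≤ 22, strength 1·9 + 4·9 = 45.
C has the best ratio (9/3) and is taken to its limit of 4; remaining capacity is filled optimally with the others.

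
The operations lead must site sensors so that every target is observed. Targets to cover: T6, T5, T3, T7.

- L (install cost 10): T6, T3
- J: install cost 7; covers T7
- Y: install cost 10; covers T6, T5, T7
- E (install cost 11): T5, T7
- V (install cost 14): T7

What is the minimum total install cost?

20

This is a weighted set-cover instance.
Choose L and Y: together they cover T6, T5, T3, T7 — every target.
Total install cost: 10 + 10 = 20.
No cover costs less than 20.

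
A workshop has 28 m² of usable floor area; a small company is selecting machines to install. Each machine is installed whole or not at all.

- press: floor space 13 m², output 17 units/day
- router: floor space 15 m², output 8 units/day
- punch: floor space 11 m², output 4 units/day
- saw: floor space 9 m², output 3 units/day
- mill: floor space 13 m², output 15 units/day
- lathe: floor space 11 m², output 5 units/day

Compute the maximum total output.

Treat it as a binary knapsack problem.
press + router: floor space 13 + 15 = 28 ≤ 28, output 17 + 8 = 25.
router + mill: floor space 15 + 13 = 28 ≤ 28, output 8 + 15 = 23.
press + mill: floor space 13 + 13 = 26 ≤ 28, output 17 + 15 = 32.
Best is press and mill with total output 32.

32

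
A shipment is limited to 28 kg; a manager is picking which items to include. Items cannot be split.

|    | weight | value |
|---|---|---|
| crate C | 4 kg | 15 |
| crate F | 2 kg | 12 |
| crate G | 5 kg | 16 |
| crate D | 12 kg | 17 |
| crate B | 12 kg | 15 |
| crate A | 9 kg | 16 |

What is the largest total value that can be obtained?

This is an integer program with binary decision variables.
Allowing fractional choices, the relaxed optimum would be about 70.3, but items are indivisible.
crate C + crate F + crate D + crate A: weight 4 + 2 + 12 + 9 = 27 ≤ 28, value 15 + 12 + 17 + 16 = 60.
crate F + crate G + crate D + crate A: weight 2 + 5 + 12 + 9 = 28 ≤ 28, value 12 + 16 + 17 + 16 = 61.
crate C + crate F + crate G + crate D: weight 4 + 2 + 5 + 12 = 23 ≤ 28, value 15 + 12 + 16 + 17 = 60.
Best is crate F, crate G, crate D, and crate A with total value 61.

61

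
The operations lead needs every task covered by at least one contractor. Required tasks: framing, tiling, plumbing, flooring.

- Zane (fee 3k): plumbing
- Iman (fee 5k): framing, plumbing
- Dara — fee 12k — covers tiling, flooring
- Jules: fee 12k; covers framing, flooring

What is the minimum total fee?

This is an integer covering problem.
Choose Iman and Dara: together they cover framing, tiling, plumbing, flooring — every task.
Total fee: 5 + 12 = 17.

17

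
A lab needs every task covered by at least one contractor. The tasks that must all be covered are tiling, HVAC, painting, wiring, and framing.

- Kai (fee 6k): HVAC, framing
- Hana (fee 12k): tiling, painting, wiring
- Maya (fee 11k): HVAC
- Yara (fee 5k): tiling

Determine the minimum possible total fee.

18

Choose Kai and Hana: together they cover tiling, HVAC, painting, wiring, framing — every task.
Total fee: 6 + 12 = 18.
No cover costs less than 18.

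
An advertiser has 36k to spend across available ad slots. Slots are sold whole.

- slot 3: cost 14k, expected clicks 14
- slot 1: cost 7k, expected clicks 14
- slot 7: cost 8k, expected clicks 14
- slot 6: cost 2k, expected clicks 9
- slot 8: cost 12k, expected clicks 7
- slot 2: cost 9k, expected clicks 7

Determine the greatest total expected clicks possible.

Take slot 3, slot 1, slot 7, and slot 6: cost 14 + 7 + 8 + 2 = 31 ≤ 36, expected clicks 14 + 14 + 14 + 9 = 51.
No other feasible combination does better.

51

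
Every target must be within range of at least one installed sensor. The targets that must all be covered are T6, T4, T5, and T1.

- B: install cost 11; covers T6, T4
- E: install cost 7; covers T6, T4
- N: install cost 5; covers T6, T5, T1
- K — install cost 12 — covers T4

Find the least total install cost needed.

12

This is a weighted set-cover instance.
Choose E and N: together they cover T6, T4, T5, T1 — every target.
Total install cost: 7 + 5 = 12.
No cover costs less than 12.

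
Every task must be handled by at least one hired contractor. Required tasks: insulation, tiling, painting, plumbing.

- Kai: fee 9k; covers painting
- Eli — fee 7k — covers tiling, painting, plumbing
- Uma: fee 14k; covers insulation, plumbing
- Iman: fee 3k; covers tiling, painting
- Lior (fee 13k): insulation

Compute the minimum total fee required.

This is an integer covering problem.
Choose Uma and Iman: together they cover insulation, tiling, painting, plumbing — every task.
Total fee: 14 + 3 = 17.

17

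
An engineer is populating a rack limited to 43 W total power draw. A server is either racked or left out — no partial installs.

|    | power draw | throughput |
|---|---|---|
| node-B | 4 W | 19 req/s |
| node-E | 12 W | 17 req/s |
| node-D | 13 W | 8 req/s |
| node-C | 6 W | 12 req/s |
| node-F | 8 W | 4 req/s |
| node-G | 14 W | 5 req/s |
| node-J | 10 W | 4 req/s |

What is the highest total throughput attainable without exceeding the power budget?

60

node-B + node-E + node-D + node-C: power draw 4 + 12 + 13 + 6 = 35 ≤ 43, throughput 19 + 17 + 8 + 12 = 56.
node-B + node-E + node-C + node-F + node-J: power draw 4 + 12 + 6 + 8 + 10 = 40 ≤ 43, throughput 19 + 17 + 12 + 4 + 4 = 56.
node-B + node-E + node-D + node-C + node-F: power draw 4 + 12 + 13 + 6 + 8 = 43 ≤ 43, throughput 19 + 17 + 8 + 12 + 4 = 60.
Best is node-B, node-E, node-D, node-C, and node-F with total throughput 60.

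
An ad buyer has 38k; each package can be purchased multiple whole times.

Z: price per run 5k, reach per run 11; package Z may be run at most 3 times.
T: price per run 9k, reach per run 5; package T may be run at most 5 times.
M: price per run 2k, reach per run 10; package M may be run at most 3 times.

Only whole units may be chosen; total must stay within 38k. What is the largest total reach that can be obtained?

68

M has the best ratio (10/2); taking only M gives at most 3×10 = 30 (stopped by the supply cap of 3).
Mixing does better — 3×Z, 1×T, and 3×M: price 30 ≤ 38, reach 3·11 + 1·5 + 3·10 = 68.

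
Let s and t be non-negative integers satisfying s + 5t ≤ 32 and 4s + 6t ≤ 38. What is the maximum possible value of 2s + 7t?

(s,t)=(0,6) is feasible, giving 42.
(s,t)=(1,5) is feasible, giving 37.
(s,t)=(0,5) is feasible, giving 35.
Maximum is 42 at (s,t)=(0,6).

42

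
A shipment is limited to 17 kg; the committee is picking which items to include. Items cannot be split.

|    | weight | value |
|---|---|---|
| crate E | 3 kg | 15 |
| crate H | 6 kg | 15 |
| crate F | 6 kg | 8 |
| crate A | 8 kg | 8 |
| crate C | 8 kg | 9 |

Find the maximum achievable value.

Allowing fractional choices, the relaxed optimum would be about 40.2, but items are indivisible.
crate E + crate H + crate A: weight 3 + 6 + 8 = 17 ≤ 17, value 15 + 15 + 8 = 38.
crate E + crate H + crate F: weight 3 + 6 + 6 = 15 ≤ 17, value 15 + 15 + 8 = 38.
crate E + crate H + crate C: weight 3 + 6 + 8 = 17 ≤ 17, value 15 + 15 + 9 = 39.
Best is crate E, crate H, and crate C with total value 39.

39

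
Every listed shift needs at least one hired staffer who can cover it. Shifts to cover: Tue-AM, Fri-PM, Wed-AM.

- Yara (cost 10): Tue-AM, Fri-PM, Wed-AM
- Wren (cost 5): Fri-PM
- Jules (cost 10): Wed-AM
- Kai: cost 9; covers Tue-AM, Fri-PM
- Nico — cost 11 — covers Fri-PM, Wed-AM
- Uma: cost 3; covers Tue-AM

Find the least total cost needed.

This is an integer covering problem.
Yara alone covers Tue-AM, Fri-PM, Wed-AM — every shift.
Total cost: 10.

10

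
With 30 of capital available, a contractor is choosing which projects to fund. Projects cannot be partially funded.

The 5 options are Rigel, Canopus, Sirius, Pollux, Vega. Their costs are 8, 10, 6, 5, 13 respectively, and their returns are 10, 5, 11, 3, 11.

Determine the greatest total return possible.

Treat it as a binary knapsack problem.
Allowing fractional choices, the relaxed optimum would be about 33.8, but projects are indivisible.
Rigel + Canopus + Sirius + Pollux: cost 8 + 10 + 6 + 5 = 29 ≤ 30, return 10 + 5 + 11 + 3 = 29.
Rigel + Sirius + Vega: cost 8 + 6 + 13 = 27 ≤ 30, return 10 + 11 + 11 = 32.
Canopus + Sirius + Vega: cost 10 + 6 + 13 = 29 ≤ 30, return 5 + 11 + 11 = 27.
Best is Rigel, Sirius, and Vega with total return 32.

32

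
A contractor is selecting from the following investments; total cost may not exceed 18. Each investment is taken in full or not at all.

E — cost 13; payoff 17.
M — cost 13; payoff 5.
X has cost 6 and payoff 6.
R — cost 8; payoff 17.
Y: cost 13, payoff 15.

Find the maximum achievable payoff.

23

Allowing fractional choices, the relaxed optimum would be about 30.1, but investments are indivisible.
R: cost 8 ≤ 18, payoff 17.
X + R: cost 6 + 8 = 14 ≤ 18, payoff 6 + 17 = 23.
E: cost 13 ≤ 18, payoff 17.
Best is X and R with total payoff 23.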